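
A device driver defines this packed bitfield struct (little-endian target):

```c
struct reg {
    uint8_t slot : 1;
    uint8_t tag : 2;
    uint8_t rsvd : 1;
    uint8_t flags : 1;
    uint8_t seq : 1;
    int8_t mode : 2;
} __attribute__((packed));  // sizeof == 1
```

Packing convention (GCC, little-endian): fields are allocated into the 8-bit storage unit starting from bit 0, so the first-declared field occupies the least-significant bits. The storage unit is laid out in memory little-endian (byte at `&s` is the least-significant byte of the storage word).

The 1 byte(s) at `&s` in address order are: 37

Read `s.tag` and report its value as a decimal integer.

[0]=0x37 (little-endian) → word 0x37
slot [0+:1] = (word>>0) & 0x1 = 1
tag [1+:2] = (word>>1) & 0x3 = 3  ←
rsvd [3+:1] = (word>>3) & 0x1 = 0
flags [4+:1] = (word>>4) & 0x1 = 1
seq [5+:1] = (word>>5) & 0x1 = 1
mode [6+:2] = (word>>6) & 0x3 = 0

3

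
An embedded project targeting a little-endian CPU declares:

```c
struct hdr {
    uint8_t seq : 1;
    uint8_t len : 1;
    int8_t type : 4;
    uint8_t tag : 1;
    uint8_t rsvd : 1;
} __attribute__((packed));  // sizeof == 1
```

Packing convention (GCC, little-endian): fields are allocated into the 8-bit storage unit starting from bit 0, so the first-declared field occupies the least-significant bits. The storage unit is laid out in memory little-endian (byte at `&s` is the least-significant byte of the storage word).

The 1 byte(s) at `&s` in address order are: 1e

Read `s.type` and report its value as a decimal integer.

[0]=0x1e (little-endian) → word 0x1e
seq:1 @ bit 0 → (0x1e>>0)&0x1 = 0x0
len:1 @ bit 1 → (0x1e>>1)&0x1 = 0x1
type:4 @ bit 2 → (0x1e>>2)&0xf = 0x7  ←
tag:1 @ bit 6 → (0x1e>>6)&0x1 = 0x0
rsvd:1 @ bit 7 → (0x1e>>7)&0x1 = 0x0
type signed 4b, MSB=0: value = 7

7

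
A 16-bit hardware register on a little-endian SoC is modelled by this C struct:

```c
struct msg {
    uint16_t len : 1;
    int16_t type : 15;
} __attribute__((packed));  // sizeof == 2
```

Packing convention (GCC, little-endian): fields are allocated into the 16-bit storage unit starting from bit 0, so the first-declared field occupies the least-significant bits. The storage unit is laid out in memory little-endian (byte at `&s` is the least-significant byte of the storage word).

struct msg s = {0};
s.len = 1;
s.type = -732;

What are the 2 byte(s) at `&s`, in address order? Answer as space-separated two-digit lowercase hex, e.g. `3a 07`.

len (1b) val=1 bits=0x1 at bit 0: 0x0001
type (15b) val=-732 bits=0x7d24 at bit 1: 0xfa49
word = 0xfa49 → little-endian bytes:
  [0]=0x49  [1]=0xfa

49 fa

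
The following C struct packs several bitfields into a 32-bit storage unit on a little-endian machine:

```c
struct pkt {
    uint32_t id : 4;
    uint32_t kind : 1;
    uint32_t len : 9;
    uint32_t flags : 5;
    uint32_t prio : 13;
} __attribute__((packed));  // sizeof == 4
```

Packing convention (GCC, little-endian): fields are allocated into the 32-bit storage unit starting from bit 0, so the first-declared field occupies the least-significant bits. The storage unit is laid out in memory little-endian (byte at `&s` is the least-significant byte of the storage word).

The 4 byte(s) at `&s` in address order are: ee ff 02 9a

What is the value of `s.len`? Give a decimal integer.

511

[0]=0xee [1]=0xff [2]=0x02 [3]=0x9a (little-endian) → word 0x9a02ffee
id:4 @ bit 0 → (0x9a02ffee>>0)&0xf = 0xe
kind:1 @ bit 4 → (0x9a02ffee>>4)&0x1 = 0x0
len:9 @ bit 5 → (0x9a02ffee>>5)&0x1ff = 0x1ff  ←
flags:5 @ bit 14 → (0x9a02ffee>>14)&0x1f = 0xb
prio:13 @ bit 19 → (0x9a02ffee>>19)&0x1fff = 0x1340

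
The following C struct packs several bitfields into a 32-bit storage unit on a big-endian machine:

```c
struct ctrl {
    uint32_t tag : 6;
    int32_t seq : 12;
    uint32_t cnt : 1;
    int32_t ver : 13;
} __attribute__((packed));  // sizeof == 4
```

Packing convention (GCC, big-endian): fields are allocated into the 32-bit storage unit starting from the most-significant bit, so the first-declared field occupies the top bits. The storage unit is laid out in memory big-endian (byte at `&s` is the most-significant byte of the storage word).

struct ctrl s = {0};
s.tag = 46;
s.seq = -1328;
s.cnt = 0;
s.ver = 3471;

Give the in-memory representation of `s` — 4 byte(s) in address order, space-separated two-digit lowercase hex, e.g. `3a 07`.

ba b4 0d 8f

[26+:6] tag=46 & 0x3f = 0x2e; word=0xb8000000
[14+:12] seq=-1328 & 0xfff = 0xad0; word=0xbab40000
[13+:1] cnt=0 & 0x1 = 0x0; word=0xbab40000
[0+:13] ver=3471 & 0x1fff = 0xd8f; word=0xbab40d8f
word = 0xbab40d8f → big-endian bytes:
  [0]=0xba  [1]=0xb4  [2]=0x0d  [3]=0x8f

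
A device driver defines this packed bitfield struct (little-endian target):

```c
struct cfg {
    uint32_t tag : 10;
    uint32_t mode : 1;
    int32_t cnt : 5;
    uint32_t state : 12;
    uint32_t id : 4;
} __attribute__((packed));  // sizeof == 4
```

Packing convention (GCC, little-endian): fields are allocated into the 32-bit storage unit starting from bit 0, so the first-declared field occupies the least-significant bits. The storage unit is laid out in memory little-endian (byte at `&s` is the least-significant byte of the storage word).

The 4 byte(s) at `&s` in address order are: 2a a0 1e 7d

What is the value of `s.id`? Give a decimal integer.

[0]=0x2a [1]=0xa0 [2]=0x1e [3]=0x7d (little-endian) → word 0x7d1ea02a
tag [0+:10] = (word>>0) & 0x3ff = 42
mode [10+:1] = (word>>10) & 0x1 = 0
cnt [11+:5] = (word>>11) & 0x1f = 20
state [16+:12] = (word>>16) & 0xfff = 3358
id [28+:4] = (word>>28) & 0xf = 7  ←

7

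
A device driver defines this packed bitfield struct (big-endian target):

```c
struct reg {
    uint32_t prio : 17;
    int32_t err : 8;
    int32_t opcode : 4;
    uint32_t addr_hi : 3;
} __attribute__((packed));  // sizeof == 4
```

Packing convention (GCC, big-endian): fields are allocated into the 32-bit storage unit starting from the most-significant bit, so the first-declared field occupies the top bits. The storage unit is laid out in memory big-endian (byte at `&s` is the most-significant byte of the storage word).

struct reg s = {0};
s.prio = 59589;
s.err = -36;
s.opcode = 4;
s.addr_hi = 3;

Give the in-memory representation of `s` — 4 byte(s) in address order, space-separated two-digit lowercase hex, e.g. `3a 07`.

[15+:17] prio=59589 & 0x1ffff = 0xe8c5; word=0x74628000
[7+:8] err=-36 & 0xff = 0xdc; word=0x7462ee00
[3+:4] opcode=4 & 0xf = 0x4; word=0x7462ee20
[0+:3] addr_hi=3 & 0x7 = 0x3; word=0x7462ee23
word = 0x7462ee23 → big-endian bytes:
  [0]=0x74  [1]=0x62  [2]=0xee  [3]=0x23

74 62 ee 23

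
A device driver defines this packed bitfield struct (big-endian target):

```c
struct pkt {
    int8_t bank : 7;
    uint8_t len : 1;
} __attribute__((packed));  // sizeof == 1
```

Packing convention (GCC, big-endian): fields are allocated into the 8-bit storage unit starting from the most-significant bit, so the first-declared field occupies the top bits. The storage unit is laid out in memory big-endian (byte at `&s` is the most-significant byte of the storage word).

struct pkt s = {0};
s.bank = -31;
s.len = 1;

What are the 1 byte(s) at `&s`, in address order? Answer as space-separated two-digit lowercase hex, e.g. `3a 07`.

[1+:7] bank=-31 & 0x7f = 0x61; word=0xc2
[0+:1] len=1 & 0x1 = 0x1; word=0xc3
word = 0xc3 → big-endian bytes:
  [0]=0xc3

c3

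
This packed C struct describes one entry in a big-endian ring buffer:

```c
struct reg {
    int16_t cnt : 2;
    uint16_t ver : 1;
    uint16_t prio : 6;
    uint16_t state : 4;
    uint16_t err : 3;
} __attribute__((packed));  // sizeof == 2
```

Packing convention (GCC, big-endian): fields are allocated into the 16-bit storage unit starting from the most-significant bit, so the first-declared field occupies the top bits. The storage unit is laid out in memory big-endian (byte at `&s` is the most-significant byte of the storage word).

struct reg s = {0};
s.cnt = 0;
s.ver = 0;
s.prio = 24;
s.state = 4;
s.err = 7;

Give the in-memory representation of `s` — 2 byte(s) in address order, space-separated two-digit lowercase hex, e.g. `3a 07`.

cnt:2 = 0 → 0x0 << 14 → word 0x0000
ver:1 = 0 → 0x0 << 13 → word 0x0000
prio:6 = 24 → 0x18 << 7 → word 0x0c00
state:4 = 4 → 0x4 << 3 → word 0x0c20
err:3 = 7 → 0x7 << 0 → word 0x0c27
word = 0x0c27 → big-endian bytes:
  [0]=0x0c  [1]=0x27

0c 27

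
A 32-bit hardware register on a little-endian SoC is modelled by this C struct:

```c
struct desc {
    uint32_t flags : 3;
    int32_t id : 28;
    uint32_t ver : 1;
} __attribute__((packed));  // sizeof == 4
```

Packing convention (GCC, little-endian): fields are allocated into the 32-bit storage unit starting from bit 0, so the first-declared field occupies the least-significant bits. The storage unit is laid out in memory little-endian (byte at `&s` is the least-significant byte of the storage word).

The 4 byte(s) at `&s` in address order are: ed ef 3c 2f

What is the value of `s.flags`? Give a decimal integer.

[0]=0xed [1]=0xef [2]=0x3c [3]=0x2f (little-endian) → word 0x2f3cefed
flags [0+:3] = (word>>0) & 0x7 = 5  ←
id [3+:28] = (word>>3) & 0xfffffff = 99065341
ver [31+:1] = (word>>31) & 0x1 = 0

5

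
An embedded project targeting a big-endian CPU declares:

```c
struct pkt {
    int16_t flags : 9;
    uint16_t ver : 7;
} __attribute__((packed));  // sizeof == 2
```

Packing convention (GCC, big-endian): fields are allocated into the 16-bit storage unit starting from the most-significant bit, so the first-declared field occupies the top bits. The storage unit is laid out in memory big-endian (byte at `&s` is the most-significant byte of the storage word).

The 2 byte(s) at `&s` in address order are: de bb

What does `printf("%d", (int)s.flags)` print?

-67

[0]=0xde [1]=0xbb (big-endian) → word 0xdebb
flags [7+:9] = (word>>7) & 0x1ff = 445  ←
ver [0+:7] = (word>>0) & 0x7f = 59
flags signed 9b, MSB=1: 445 - 512 = -67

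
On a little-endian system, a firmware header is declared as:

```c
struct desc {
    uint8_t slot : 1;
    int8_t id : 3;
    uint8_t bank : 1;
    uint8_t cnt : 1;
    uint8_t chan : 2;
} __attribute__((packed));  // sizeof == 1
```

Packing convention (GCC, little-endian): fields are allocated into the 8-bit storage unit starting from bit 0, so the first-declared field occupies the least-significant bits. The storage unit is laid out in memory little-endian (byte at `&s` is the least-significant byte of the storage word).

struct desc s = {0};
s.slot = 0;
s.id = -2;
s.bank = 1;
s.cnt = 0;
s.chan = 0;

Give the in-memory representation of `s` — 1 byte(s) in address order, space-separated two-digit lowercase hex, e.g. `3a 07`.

slot:1 = 0 → 0x0 << 0 → word 0x00
id:3 = -2 → 0x6 << 1 → word 0x0c
bank:1 = 1 → 0x1 << 4 → word 0x1c
cnt:1 = 0 → 0x0 << 5 → word 0x1c
chan:2 = 0 → 0x0 << 6 → word 0x1c
word = 0x1c → little-endian bytes:
  [0]=0x1c

1c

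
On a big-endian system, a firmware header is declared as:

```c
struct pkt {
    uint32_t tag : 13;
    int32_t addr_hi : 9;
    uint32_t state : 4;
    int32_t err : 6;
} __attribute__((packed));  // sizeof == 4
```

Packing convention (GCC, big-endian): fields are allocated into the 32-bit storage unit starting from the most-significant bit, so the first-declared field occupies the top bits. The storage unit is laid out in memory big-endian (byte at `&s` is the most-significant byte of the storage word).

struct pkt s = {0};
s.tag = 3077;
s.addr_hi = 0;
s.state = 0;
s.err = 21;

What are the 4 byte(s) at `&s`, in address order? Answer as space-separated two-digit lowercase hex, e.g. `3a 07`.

tag (13b) val=3077 bits=0xc05 at bit 19: 0x60280000
addr_hi (9b) val=0 bits=0x0 at bit 10: 0x60280000
state (4b) val=0 bits=0x0 at bit 6: 0x60280000
err (6b) val=21 bits=0x15 at bit 0: 0x60280015
word = 0x60280015 → big-endian bytes:
  [0]=0x60  [1]=0x28  [2]=0x00  [3]=0x15

60 28 00 15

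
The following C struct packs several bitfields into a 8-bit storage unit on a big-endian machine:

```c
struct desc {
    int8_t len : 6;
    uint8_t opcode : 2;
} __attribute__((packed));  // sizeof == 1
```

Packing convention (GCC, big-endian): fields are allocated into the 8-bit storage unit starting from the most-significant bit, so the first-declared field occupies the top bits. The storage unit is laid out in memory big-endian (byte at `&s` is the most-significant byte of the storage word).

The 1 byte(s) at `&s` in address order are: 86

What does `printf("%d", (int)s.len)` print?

[0]=0x86 (big-endian) → word 0x86
len:6 @ bit 2 → (0x86>>2)&0x3f = 0x21  ←
opcode:2 @ bit 0 → (0x86>>0)&0x3 = 0x2
len signed 6b, MSB=1: 33 - 64 = -31

-31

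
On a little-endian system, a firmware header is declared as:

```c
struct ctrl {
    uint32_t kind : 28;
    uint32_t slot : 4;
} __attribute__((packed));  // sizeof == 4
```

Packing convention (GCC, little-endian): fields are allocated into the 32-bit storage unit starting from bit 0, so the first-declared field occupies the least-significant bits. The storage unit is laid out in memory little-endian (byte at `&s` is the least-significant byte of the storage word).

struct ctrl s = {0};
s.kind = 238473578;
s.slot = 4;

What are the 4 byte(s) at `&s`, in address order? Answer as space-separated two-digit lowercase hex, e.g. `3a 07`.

6a d1 36 4e

kind (28b) val=238473578 bits=0xe36d16a at bit 0: 0x0e36d16a
slot (4b) val=4 bits=0x4 at bit 28: 0x4e36d16a
word = 0x4e36d16a → little-endian bytes:
  [0]=0x6a  [1]=0xd1  [2]=0x36  [3]=0x4e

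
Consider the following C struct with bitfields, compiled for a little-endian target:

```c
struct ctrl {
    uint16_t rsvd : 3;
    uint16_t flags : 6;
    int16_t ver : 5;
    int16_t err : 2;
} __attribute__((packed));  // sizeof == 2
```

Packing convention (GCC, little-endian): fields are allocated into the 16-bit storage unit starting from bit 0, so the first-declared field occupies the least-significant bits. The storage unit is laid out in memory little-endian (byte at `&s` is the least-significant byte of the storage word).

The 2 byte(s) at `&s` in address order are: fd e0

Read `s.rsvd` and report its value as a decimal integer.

[0]=0xfd [1]=0xe0 (little-endian) → word 0xe0fd
rsvd:3 @ bit 0 → (0xe0fd>>0)&0x7 = 0x5  ←
flags:6 @ bit 3 → (0xe0fd>>3)&0x3f = 0x1f
ver:5 @ bit 9 → (0xe0fd>>9)&0x1f = 0x10
err:2 @ bit 14 → (0xe0fd>>14)&0x3 = 0x3

5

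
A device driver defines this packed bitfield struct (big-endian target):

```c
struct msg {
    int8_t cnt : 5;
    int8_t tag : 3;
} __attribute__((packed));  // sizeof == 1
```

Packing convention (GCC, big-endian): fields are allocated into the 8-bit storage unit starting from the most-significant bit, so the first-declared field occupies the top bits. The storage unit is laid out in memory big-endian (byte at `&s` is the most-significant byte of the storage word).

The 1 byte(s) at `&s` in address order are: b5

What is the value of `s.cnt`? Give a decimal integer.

[0]=0xb5 (big-endian) → word 0xb5
cnt:5 @ bit 3 → (0xb5>>3)&0x1f = 0x16  ←
tag:3 @ bit 0 → (0xb5>>0)&0x7 = 0x5
cnt signed 5b, MSB=1: 22 - 32 = -10

-10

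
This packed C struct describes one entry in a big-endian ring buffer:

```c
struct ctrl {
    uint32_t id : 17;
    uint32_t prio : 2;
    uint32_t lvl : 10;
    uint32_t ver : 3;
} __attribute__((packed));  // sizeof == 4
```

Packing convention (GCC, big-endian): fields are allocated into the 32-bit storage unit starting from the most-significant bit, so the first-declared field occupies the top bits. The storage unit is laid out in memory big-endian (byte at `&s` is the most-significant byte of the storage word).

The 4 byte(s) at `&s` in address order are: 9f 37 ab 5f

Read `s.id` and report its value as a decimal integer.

81519

[0]=0x9f [1]=0x37 [2]=0xab [3]=0x5f (big-endian) → word 0x9f37ab5f
id [15+:17] = (word>>15) & 0x1ffff = 81519  ←
prio [13+:2] = (word>>13) & 0x3 = 1
lvl [3+:10] = (word>>3) & 0x3ff = 363
ver [0+:3] = (word>>0) & 0x7 = 7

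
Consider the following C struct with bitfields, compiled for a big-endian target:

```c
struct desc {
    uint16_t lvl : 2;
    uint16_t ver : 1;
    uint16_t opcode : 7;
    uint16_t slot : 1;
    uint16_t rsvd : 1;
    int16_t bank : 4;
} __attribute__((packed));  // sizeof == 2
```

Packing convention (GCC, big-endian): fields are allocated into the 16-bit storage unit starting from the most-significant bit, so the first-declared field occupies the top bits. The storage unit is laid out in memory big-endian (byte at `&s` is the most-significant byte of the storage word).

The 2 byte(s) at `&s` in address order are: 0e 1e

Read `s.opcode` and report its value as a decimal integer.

[0]=0x0e [1]=0x1e (big-endian) → word 0x0e1e
lvl:2 @ bit 14 → (0x0e1e>>14)&0x3 = 0x0
ver:1 @ bit 13 → (0x0e1e>>13)&0x1 = 0x0
opcode:7 @ bit 6 → (0x0e1e>>6)&0x7f = 0x38  ←
slot:1 @ bit 5 → (0x0e1e>>5)&0x1 = 0x0
rsvd:1 @ bit 4 → (0x0e1e>>4)&0x1 = 0x1
bank:4 @ bit 0 → (0x0e1e>>0)&0xf = 0xe

56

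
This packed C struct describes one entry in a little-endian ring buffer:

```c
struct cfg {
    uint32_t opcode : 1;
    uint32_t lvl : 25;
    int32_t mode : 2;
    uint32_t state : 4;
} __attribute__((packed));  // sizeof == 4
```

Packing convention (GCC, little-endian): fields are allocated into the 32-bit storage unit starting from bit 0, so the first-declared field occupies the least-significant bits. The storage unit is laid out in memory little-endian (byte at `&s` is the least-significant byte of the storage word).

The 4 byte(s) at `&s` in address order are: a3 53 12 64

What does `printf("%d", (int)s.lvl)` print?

600529

[0]=0xa3 [1]=0x53 [2]=0x12 [3]=0x64 (little-endian) → word 0x641253a3
opcode:1 @ bit 0 → (0x641253a3>>0)&0x1 = 0x1
lvl:25 @ bit 1 → (0x641253a3>>1)&0x1ffffff = 0x929d1  ←
mode:2 @ bit 26 → (0x641253a3>>26)&0x3 = 0x1
state:4 @ bit 28 → (0x641253a3>>28)&0xf = 0x6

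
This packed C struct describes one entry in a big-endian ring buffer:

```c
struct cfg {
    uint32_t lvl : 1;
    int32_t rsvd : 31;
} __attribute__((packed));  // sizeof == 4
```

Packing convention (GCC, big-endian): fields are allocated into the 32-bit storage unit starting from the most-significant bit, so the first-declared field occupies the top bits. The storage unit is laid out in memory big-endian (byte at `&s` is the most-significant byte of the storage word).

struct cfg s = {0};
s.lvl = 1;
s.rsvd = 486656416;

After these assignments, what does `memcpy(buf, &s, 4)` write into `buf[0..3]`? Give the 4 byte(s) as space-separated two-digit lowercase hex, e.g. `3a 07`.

lvl (1b) val=1 bits=0x1 at bit 31: 0x80000000
rsvd (31b) val=486656416 bits=0x1d01c9a0 at bit 0: 0x9d01c9a0
word = 0x9d01c9a0 → big-endian bytes:
  [0]=0x9d  [1]=0x01  [2]=0xc9  [3]=0xa0

9d 01 c9 a0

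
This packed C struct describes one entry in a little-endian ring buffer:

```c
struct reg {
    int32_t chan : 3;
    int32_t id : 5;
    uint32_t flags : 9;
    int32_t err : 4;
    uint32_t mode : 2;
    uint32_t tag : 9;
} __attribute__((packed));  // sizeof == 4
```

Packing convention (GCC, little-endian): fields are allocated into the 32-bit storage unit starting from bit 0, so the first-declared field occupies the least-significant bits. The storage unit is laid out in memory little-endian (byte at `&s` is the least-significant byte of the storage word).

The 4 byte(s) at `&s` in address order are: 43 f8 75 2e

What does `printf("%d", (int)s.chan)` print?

[0]=0x43 [1]=0xf8 [2]=0x75 [3]=0x2e (little-endian) → word 0x2e75f843
chan [0+:3] = (word>>0) & 0x7 = 3  ←
id [3+:5] = (word>>3) & 0x1f = 8
flags [8+:9] = (word>>8) & 0x1ff = 504
err [17+:4] = (word>>17) & 0xf = 10
mode [21+:2] = (word>>21) & 0x3 = 3
tag [23+:9] = (word>>23) & 0x1ff = 92
chan signed 3b, MSB=0: value = 3

3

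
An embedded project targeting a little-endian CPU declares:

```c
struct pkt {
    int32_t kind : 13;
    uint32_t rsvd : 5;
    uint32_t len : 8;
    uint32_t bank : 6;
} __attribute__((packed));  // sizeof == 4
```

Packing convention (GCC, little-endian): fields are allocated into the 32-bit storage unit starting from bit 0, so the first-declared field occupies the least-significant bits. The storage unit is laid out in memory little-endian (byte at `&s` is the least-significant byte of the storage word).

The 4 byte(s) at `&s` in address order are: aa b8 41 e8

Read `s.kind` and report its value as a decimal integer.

[0]=0xaa [1]=0xb8 [2]=0x41 [3]=0xe8 (little-endian) → word 0xe841b8aa
kind [0+:13] = (word>>0) & 0x1fff = 6314  ←
rsvd [13+:5] = (word>>13) & 0x1f = 13
len [18+:8] = (word>>18) & 0xff = 16
bank [26+:6] = (word>>26) & 0x3f = 58
kind signed 13b, MSB=1: 6314 - 8192 = -1878

-1878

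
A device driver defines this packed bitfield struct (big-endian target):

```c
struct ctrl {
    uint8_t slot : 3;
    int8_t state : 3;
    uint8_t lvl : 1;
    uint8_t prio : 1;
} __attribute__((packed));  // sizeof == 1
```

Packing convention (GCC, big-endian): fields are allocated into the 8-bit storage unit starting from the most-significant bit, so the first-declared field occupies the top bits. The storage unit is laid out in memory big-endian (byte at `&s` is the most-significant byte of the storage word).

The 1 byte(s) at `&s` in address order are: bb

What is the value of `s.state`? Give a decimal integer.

[0]=0xbb (big-endian) → word 0xbb
slot [5+:3] = (word>>5) & 0x7 = 5
state [2+:3] = (word>>2) & 0x7 = 6  ←
lvl [1+:1] = (word>>1) & 0x1 = 1
prio [0+:1] = (word>>0) & 0x1 = 1
state signed 3b, MSB=1: 6 - 8 = -2

-2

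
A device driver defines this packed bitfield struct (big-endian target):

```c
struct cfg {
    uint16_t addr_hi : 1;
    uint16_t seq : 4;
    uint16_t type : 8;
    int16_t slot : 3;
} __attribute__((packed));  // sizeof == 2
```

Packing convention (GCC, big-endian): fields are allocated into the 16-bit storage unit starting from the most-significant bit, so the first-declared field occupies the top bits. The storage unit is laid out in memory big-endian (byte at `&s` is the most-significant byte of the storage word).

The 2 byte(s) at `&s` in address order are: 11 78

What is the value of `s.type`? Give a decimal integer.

47

[0]=0x11 [1]=0x78 (big-endian) → word 0x1178
addr_hi:1 @ bit 15 → (0x1178>>15)&0x1 = 0x0
seq:4 @ bit 11 → (0x1178>>11)&0xf = 0x2
type:8 @ bit 3 → (0x1178>>3)&0xff = 0x2f  ←
slot:3 @ bit 0 → (0x1178>>0)&0x7 = 0x0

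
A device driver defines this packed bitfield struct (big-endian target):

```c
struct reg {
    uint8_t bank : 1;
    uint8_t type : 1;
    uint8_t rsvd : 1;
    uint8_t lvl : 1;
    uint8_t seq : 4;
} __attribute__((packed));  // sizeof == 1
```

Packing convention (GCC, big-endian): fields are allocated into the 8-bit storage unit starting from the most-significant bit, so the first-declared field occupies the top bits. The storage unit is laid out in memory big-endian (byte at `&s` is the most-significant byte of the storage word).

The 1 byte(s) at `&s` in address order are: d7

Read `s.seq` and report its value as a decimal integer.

[0]=0xd7 (big-endian) → word 0xd7
bank [7+:1] = (word>>7) & 0x1 = 1
type [6+:1] = (word>>6) & 0x1 = 1
rsvd [5+:1] = (word>>5) & 0x1 = 0
lvl [4+:1] = (word>>4) & 0x1 = 1
seq [0+:4] = (word>>0) & 0xf = 7  ←

7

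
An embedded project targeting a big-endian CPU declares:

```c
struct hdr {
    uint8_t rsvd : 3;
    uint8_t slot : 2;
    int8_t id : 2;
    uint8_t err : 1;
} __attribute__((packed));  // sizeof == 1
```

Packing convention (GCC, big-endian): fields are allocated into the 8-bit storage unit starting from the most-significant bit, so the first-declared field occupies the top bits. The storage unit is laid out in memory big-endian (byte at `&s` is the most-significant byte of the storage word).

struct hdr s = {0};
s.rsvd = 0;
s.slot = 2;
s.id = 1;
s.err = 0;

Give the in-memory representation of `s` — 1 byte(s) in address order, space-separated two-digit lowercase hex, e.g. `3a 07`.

12

rsvd (3b) val=0 bits=0x0 at bit 5: 0x00
slot (2b) val=2 bits=0x2 at bit 3: 0x10
id (2b) val=1 bits=0x1 at bit 1: 0x12
err (1b) val=0 bits=0x0 at bit 0: 0x12
word = 0x12 → big-endian bytes:
  [0]=0x12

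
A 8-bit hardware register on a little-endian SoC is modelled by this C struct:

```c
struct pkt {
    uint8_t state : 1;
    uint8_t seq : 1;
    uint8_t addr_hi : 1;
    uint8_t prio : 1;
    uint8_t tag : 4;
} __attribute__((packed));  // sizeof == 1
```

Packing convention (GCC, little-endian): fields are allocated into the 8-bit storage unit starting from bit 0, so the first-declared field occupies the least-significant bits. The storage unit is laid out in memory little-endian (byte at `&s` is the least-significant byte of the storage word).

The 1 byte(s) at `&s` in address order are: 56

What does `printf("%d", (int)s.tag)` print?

[0]=0x56 (little-endian) → word 0x56
state:1 @ bit 0 → (0x56>>0)&0x1 = 0x0
seq:1 @ bit 1 → (0x56>>1)&0x1 = 0x1
addr_hi:1 @ bit 2 → (0x56>>2)&0x1 = 0x1
prio:1 @ bit 3 → (0x56>>3)&0x1 = 0x0
tag:4 @ bit 4 → (0x56>>4)&0xf = 0x5  ←

5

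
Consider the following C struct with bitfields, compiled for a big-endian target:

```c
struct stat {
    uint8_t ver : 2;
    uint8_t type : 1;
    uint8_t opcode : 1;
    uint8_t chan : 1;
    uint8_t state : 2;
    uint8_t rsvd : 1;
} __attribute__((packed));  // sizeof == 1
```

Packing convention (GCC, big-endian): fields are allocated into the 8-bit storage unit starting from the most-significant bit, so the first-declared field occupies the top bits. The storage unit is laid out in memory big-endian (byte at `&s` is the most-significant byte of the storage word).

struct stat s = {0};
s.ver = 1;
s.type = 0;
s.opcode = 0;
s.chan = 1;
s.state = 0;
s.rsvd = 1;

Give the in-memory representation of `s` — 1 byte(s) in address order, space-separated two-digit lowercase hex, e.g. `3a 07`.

49

ver (2b) val=1 bits=0x1 at bit 6: 0x40
type (1b) val=0 bits=0x0 at bit 5: 0x40
opcode (1b) val=0 bits=0x0 at bit 4: 0x40
chan (1b) val=1 bits=0x1 at bit 3: 0x48
state (2b) val=0 bits=0x0 at bit 1: 0x48
rsvd (1b) val=1 bits=0x1 at bit 0: 0x49
word = 0x49 → big-endian bytes:
  [0]=0x49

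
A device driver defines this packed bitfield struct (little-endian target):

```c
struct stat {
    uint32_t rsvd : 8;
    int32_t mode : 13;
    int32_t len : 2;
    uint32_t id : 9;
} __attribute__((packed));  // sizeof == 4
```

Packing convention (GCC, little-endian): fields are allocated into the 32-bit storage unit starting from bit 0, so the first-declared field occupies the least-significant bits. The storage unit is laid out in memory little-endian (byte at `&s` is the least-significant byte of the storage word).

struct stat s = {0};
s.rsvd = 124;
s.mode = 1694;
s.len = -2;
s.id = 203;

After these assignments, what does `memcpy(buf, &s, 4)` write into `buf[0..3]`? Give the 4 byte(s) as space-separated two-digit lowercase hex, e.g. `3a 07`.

rsvd:8 = 124 → 0x7c << 0 → word 0x0000007c
mode:13 = 1694 → 0x69e << 8 → word 0x00069e7c
len:2 = -2 → 0x2 << 21 → word 0x00469e7c
id:9 = 203 → 0xcb << 23 → word 0x65c69e7c
word = 0x65c69e7c → little-endian bytes:
  [0]=0x7c  [1]=0x9e  [2]=0xc6  [3]=0x65

7c 9e c6 65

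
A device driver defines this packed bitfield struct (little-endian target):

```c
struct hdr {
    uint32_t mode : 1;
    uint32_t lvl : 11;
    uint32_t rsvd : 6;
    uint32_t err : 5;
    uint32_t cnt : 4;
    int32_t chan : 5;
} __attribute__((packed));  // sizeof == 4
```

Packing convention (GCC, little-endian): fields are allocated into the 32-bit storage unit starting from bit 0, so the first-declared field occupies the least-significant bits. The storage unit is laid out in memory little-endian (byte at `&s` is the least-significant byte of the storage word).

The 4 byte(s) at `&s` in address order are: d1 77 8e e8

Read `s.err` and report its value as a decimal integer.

3

[0]=0xd1 [1]=0x77 [2]=0x8e [3]=0xe8 (little-endian) → word 0xe88e77d1
mode [0+:1] = (word>>0) & 0x1 = 1
lvl [1+:11] = (word>>1) & 0x7ff = 1000
rsvd [12+:6] = (word>>12) & 0x3f = 39
err [18+:5] = (word>>18) & 0x1f = 3  ←
cnt [23+:4] = (word>>23) & 0xf = 1
chan [27+:5] = (word>>27) & 0x1f = 29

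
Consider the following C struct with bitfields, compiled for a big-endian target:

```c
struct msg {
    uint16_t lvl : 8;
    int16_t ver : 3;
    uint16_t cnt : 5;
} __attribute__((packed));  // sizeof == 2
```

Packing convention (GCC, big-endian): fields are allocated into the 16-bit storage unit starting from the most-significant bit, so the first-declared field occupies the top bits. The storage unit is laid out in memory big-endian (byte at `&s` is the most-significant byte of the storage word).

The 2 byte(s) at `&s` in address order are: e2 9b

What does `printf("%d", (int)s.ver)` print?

[0]=0xe2 [1]=0x9b (big-endian) → word 0xe29b
lvl [8+:8] = (word>>8) & 0xff = 226
ver [5+:3] = (word>>5) & 0x7 = 4  ←
cnt [0+:5] = (word>>0) & 0x1f = 27
ver signed 3b, MSB=1: 4 - 8 = -4

-4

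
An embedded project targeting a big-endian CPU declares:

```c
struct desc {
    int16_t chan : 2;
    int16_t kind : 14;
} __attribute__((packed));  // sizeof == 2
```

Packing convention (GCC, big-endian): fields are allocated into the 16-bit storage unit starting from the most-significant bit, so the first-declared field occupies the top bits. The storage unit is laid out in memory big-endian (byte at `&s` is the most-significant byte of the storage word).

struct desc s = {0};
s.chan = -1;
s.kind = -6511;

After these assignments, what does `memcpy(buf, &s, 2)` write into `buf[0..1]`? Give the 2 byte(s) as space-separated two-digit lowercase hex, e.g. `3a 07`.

e6 91

chan (2b) val=-1 bits=0x3 at bit 14: 0xc000
kind (14b) val=-6511 bits=0x2691 at bit 0: 0xe691
word = 0xe691 → big-endian bytes:
  [0]=0xe6  [1]=0x91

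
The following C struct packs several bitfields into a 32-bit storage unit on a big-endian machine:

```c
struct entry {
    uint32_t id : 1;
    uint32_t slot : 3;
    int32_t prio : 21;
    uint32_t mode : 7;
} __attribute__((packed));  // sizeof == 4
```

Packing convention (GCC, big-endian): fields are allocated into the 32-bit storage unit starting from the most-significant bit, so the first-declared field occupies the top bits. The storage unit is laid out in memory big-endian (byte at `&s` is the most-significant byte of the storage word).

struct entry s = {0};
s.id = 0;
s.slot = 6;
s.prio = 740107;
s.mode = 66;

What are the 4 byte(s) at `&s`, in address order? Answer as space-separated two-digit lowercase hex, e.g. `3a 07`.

id:1 = 0 → 0x0 << 31 → word 0x00000000
slot:3 = 6 → 0x6 << 28 → word 0x60000000
prio:21 = 740107 → 0xb4b0b << 7 → word 0x65a58580
mode:7 = 66 → 0x42 << 0 → word 0x65a585c2
word = 0x65a585c2 → big-endian bytes:
  [0]=0x65  [1]=0xa5  [2]=0x85  [3]=0xc2

65 a5 85 c2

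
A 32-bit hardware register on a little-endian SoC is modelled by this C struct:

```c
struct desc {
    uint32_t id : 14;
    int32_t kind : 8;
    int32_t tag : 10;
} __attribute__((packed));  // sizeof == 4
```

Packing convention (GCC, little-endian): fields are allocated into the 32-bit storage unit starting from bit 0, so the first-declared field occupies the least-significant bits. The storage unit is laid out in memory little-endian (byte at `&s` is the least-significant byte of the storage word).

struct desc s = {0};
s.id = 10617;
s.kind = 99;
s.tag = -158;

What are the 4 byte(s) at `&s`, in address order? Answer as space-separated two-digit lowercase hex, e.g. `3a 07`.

[0+:14] id=10617 & 0x3fff = 0x2979; word=0x00002979
[14+:8] kind=99 & 0xff = 0x63; word=0x0018e979
[22+:10] tag=-158 & 0x3ff = 0x362; word=0xd898e979
word = 0xd898e979 → little-endian bytes:
  [0]=0x79  [1]=0xe9  [2]=0x98  [3]=0xd8

79 e9 98 d8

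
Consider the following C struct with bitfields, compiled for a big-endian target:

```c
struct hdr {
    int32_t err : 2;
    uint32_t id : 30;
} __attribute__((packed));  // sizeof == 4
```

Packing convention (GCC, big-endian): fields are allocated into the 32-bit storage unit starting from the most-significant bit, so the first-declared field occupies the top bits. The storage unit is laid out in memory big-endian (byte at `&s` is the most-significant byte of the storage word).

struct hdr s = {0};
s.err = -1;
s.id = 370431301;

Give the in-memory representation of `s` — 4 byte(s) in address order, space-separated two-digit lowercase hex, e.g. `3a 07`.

[30+:2] err=-1 & 0x3 = 0x3; word=0xc0000000
[0+:30] id=370431301 & 0x3fffffff = 0x16145545; word=0xd6145545
word = 0xd6145545 → big-endian bytes:
  [0]=0xd6  [1]=0x14  [2]=0x55  [3]=0x45

d6 14 55 45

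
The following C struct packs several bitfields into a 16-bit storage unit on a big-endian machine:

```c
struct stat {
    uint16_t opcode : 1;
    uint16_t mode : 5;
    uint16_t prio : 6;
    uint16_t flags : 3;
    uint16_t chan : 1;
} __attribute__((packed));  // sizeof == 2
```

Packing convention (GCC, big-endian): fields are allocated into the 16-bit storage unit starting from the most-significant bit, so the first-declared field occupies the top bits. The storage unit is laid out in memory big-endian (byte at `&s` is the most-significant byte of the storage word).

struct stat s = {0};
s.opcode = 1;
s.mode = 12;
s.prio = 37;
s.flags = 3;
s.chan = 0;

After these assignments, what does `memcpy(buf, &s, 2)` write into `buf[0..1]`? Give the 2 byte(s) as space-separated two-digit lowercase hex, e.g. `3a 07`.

opcode:1 = 1 → 0x1 << 15 → word 0x8000
mode:5 = 12 → 0xc << 10 → word 0xb000
prio:6 = 37 → 0x25 << 4 → word 0xb250
flags:3 = 3 → 0x3 << 1 → word 0xb256
chan:1 = 0 → 0x0 << 0 → word 0xb256
word = 0xb256 → big-endian bytes:
  [0]=0xb2  [1]=0x56

b2 56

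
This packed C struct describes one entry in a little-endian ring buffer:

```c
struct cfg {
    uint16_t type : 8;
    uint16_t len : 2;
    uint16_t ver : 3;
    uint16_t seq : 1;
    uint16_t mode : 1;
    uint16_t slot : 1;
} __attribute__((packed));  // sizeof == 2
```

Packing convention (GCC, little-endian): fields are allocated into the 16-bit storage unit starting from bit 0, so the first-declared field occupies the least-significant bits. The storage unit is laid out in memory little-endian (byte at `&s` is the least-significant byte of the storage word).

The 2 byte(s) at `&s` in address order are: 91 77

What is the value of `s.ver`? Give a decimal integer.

[0]=0x91 [1]=0x77 (little-endian) → word 0x7791
type [0+:8] = (word>>0) & 0xff = 145
len [8+:2] = (word>>8) & 0x3 = 3
ver [10+:3] = (word>>10) & 0x7 = 5  ←
seq [13+:1] = (word>>13) & 0x1 = 1
mode [14+:1] = (word>>14) & 0x1 = 1
slot [15+:1] = (word>>15) & 0x1 = 0

5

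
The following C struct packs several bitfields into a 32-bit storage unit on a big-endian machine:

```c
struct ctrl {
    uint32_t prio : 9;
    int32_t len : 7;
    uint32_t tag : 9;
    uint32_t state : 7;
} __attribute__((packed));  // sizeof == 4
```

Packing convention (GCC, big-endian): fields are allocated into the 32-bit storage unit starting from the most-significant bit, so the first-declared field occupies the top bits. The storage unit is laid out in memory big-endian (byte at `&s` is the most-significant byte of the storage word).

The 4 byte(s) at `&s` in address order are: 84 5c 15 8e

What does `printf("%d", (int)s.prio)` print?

[0]=0x84 [1]=0x5c [2]=0x15 [3]=0x8e (big-endian) → word 0x845c158e
prio:9 @ bit 23 → (0x845c158e>>23)&0x1ff = 0x108  ←
len:7 @ bit 16 → (0x845c158e>>16)&0x7f = 0x5c
tag:9 @ bit 7 → (0x845c158e>>7)&0x1ff = 0x2b
state:7 @ bit 0 → (0x845c158e>>0)&0x7f = 0xe

264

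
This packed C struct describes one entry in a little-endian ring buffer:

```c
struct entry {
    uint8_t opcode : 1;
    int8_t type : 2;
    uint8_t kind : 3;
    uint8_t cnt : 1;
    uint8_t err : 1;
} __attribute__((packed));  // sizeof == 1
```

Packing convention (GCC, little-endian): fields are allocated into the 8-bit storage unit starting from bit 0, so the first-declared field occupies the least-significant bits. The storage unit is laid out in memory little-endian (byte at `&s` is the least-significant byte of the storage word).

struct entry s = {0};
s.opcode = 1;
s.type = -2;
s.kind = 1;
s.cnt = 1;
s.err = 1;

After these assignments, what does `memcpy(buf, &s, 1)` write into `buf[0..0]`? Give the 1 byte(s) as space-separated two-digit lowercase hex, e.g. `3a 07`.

cd

opcode (1b) val=1 bits=0x1 at bit 0: 0x01
type (2b) val=-2 bits=0x2 at bit 1: 0x05
kind (3b) val=1 bits=0x1 at bit 3: 0x0d
cnt (1b) val=1 bits=0x1 at bit 6: 0x4d
err (1b) val=1 bits=0x1 at bit 7: 0xcd
word = 0xcd → little-endian bytes:
  [0]=0xcd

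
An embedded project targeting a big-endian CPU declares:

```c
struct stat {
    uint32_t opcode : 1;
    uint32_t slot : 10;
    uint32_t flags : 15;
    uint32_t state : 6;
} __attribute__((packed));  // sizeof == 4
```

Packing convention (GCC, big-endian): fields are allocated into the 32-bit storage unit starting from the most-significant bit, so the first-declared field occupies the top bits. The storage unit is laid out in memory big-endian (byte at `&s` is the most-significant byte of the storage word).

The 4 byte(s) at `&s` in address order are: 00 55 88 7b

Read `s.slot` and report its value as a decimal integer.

2

[0]=0x00 [1]=0x55 [2]=0x88 [3]=0x7b (big-endian) → word 0x0055887b
opcode [31+:1] = (word>>31) & 0x1 = 0
slot [21+:10] = (word>>21) & 0x3ff = 2  ←
flags [6+:15] = (word>>6) & 0x7fff = 22049
state [0+:6] = (word>>0) & 0x3f = 59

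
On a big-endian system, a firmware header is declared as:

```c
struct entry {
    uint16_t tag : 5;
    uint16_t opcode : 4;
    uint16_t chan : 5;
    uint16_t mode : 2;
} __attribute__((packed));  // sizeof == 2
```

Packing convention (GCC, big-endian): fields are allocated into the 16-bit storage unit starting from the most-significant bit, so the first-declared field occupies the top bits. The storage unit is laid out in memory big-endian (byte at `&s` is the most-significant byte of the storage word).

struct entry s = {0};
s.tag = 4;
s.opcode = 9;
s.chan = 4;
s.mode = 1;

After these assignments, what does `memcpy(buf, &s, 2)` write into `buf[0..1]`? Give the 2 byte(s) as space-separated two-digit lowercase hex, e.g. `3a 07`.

24 91

tag (5b) val=4 bits=0x4 at bit 11: 0x2000
opcode (4b) val=9 bits=0x9 at bit 7: 0x2480
chan (5b) val=4 bits=0x4 at bit 2: 0x2490
mode (2b) val=1 bits=0x1 at bit 0: 0x2491
word = 0x2491 → big-endian bytes:
  [0]=0x24  [1]=0x91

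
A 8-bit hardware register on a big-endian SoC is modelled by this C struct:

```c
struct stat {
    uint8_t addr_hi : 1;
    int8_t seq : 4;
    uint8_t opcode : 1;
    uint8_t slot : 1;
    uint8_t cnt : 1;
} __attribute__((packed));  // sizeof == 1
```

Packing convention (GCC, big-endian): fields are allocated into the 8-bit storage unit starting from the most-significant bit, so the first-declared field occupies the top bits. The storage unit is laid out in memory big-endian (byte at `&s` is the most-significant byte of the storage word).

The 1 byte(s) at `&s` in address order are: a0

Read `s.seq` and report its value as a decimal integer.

[0]=0xa0 (big-endian) → word 0xa0
addr_hi [7+:1] = (word>>7) & 0x1 = 1
seq [3+:4] = (word>>3) & 0xf = 4  ←
opcode [2+:1] = (word>>2) & 0x1 = 0
slot [1+:1] = (word>>1) & 0x1 = 0
cnt [0+:1] = (word>>0) & 0x1 = 0
seq signed 4b, MSB=0: value = 4

4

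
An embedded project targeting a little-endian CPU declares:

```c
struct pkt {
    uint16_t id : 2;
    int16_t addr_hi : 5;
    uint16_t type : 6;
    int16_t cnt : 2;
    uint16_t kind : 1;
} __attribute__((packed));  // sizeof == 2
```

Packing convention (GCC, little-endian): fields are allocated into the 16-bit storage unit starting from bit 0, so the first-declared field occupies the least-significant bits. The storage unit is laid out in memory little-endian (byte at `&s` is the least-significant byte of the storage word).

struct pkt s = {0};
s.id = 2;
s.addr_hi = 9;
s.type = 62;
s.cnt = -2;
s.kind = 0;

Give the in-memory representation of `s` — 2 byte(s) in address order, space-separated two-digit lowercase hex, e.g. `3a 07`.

[0+:2] id=2 & 0x3 = 0x2; word=0x0002
[2+:5] addr_hi=9 & 0x1f = 0x9; word=0x0026
[7+:6] type=62 & 0x3f = 0x3e; word=0x1f26
[13+:2] cnt=-2 & 0x3 = 0x2; word=0x5f26
[15+:1] kind=0 & 0x1 = 0x0; word=0x5f26
word = 0x5f26 → little-endian bytes:
  [0]=0x26  [1]=0x5f

26 5f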